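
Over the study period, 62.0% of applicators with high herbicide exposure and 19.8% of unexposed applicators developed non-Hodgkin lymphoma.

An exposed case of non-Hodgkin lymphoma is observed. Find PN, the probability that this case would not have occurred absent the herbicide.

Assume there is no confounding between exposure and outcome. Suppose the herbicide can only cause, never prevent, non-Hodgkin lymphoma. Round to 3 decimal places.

p₁ = 0.62, p₀ = 0.198.
Under exogeneity and monotonicity, PN = (p₁ − p₀) / p₁.
PN = (0.62 − 0.198) / 0.62 = 0.422 / 0.62 ≈ 0.6806

PN ≈ 0.681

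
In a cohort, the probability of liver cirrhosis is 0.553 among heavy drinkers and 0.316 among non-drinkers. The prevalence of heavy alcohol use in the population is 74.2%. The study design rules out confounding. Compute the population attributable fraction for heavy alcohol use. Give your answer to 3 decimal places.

Let p₁ = 0.553, p₀ = 0.316.
Overall risk P(Y=1) = π·p₁ + (1−π)·p₀ = 0.742×0.553 + 0.258×0.316 = 0.49185.
Under exogeneity, PAF = [P(Y=1) − p₀] / P(Y=1).
PAF = (0.49185 − 0.316) / 0.49185 ≈ 0.3575

PAF ≈ 0.358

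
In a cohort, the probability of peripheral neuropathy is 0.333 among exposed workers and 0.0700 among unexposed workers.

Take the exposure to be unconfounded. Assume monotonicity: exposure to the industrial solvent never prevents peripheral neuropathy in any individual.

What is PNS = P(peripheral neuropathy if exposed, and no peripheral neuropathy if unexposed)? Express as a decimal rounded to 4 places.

PNS ≈ 0.2630

Let p₁ = 0.333, p₀ = 0.07.
Under exogeneity and monotonicity, PNS = p₁ − p₀.
PNS = 0.333 − 0.07 = 0.263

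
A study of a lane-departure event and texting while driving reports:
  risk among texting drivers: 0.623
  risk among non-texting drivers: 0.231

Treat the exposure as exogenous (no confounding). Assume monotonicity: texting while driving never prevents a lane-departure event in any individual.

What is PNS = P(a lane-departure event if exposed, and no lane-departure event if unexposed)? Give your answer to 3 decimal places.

PNS ≈ 0.392

Let p₁ = 0.623, p₀ = 0.231.
Under exogeneity and monotonicity, PNS = p₁ − p₀.
PNS = 0.623 − 0.231 = 0.392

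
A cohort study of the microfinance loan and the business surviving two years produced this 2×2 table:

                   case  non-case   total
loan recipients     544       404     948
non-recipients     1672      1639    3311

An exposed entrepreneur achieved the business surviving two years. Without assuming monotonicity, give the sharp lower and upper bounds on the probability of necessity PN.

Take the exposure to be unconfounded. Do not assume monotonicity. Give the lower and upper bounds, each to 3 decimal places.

0.120 ≤ PN ≤ 0.863

p₁ = P(outcome | exposed) = 544/948 = 0.57384
p₀ = P(outcome | unexposed) = 1672/3311 = 0.50498
Under exogeneity alone the bounds on PN are max{0,(p₁−p₀)/p₁} ≤ PN ≤ min{1,(1−p₀)/p₁}.
  lower = (p₁ − p₀)/p₁ = 0.068856 / 0.57384 ≈ 0.1200
  upper = min{1, (1 − p₀)/p₁} = 0.49502 / 0.57384 ≈ 0.8626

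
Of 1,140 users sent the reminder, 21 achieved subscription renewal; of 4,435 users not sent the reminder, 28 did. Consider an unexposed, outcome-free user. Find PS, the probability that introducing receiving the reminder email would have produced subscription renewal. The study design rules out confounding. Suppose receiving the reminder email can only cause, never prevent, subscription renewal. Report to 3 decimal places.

p₁ = P(outcome | exposed) = 21/1140 = 0.018421
p₀ = P(outcome | unexposed) = 28/4435 = 0.0063134
Under exogeneity and monotonicity, PS = (p₁ − p₀) / (1 − p₀).
PS = (0.018421 − 0.0063134) / (1 − 0.0063134) = 0.012108 / 0.99369 ≈ 0.0122

PS ≈ 0.012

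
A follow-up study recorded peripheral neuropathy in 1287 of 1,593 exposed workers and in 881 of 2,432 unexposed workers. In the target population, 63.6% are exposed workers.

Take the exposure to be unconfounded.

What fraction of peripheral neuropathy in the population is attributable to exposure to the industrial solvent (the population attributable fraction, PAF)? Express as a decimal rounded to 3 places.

p₁ = P(outcome | exposed) = 1287/1593 = 0.80791
p₀ = P(outcome | unexposed) = 881/2432 = 0.36225
Overall risk P(Y=1) = π·p₁ + (1−π)·p₀ = 0.636×0.80791 + 0.364×0.36225 = 0.64569.
Under exogeneity, PAF = [P(Y=1) − p₀] / P(Y=1).
PAF = (0.64569 − 0.36225) / 0.64569 ≈ 0.4390

PAF ≈ 0.439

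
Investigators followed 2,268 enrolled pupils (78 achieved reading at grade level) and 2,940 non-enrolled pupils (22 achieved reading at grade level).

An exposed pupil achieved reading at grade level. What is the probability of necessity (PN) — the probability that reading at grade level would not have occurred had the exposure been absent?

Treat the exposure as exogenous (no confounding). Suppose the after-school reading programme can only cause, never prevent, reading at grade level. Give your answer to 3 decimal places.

p₁ = P(outcome | exposed) = 78/2268 = 0.034392
p₀ = P(outcome | unexposed) = 22/2940 = 0.007483
Under exogeneity and monotonicity, PN = (p₁ − p₀) / p₁.
PN = (0.034392 − 0.007483) / 0.034392 = 0.026909 / 0.034392 ≈ 0.7824

PN ≈ 0.782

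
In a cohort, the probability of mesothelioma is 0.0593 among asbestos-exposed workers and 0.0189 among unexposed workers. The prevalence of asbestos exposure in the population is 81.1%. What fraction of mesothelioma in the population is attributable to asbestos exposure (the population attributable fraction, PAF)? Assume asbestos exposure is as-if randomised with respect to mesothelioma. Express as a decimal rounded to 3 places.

Let p₁ = 0.0593, p₀ = 0.0189.
Overall risk P(Y=1) = π·p₁ + (1−π)·p₀ = 0.811×0.0593 + 0.189×0.0189 = 0.051664.
Under exogeneity, PAF = [P(Y=1) − p₀] / P(Y=1).
PAF = (0.051664 − 0.0189) / 0.051664 ≈ 0.6342

PAF ≈ 0.634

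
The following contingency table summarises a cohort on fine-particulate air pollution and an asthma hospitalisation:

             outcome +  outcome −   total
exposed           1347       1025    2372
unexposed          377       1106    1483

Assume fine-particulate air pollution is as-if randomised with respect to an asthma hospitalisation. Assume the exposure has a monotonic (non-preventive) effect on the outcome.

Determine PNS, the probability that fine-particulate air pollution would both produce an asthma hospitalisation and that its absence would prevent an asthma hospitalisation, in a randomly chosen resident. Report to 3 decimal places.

p₁ = P(outcome | exposed) = 1347/2372 = 0.56788
p₀ = P(outcome | unexposed) = 377/1483 = 0.25421
Under exogeneity and monotonicity, PNS = p₁ − p₀.
PNS = 0.56788 − 0.25421 = 0.31366

PNS ≈ 0.314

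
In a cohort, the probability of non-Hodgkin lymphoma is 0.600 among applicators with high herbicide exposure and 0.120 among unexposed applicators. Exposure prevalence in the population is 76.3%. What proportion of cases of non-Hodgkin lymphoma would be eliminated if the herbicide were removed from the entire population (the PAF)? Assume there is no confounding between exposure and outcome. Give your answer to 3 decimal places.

Let p₁ = 0.6, p₀ = 0.12.
Overall risk P(Y=1) = π·p₁ + (1−π)·p₀ = 0.763×0.6 + 0.237×0.12 = 0.48624.
Under exogeneity, PAF = [P(Y=1) − p₀] / P(Y=1).
PAF = (0.48624 − 0.12) / 0.48624 ≈ 0.7532

PAF ≈ 0.753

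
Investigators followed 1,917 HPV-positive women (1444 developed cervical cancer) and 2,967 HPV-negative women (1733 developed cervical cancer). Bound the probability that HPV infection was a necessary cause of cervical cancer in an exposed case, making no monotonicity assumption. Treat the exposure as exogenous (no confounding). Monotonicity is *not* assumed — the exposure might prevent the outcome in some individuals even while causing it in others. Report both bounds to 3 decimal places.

p₁ = P(outcome | exposed) = 1444/1917 = 0.75326
p₀ = P(outcome | unexposed) = 1733/2967 = 0.58409
Under exogeneity alone the bounds on PN are max{0,(p₁−p₀)/p₁} ≤ PN ≤ min{1,(1−p₀)/p₁}.
  lower = (p₁ − p₀)/p₁ = 0.16917 / 0.75326 ≈ 0.2246
  upper = min{1, (1 − p₀)/p₁} = 0.41591 / 0.75326 ≈ 0.5521

0.225 ≤ PN ≤ 0.552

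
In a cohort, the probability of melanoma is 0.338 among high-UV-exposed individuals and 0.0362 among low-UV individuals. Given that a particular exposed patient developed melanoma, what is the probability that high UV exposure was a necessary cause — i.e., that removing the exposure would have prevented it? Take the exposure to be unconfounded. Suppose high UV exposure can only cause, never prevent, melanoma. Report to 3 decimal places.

Let p₁ = 0.338, p₀ = 0.0362.
Under exogeneity and monotonicity, PN = (p₁ − p₀) / p₁.
PN = (0.338 − 0.0362) / 0.338 = 0.3018 / 0.338 ≈ 0.8929

PN ≈ 0.893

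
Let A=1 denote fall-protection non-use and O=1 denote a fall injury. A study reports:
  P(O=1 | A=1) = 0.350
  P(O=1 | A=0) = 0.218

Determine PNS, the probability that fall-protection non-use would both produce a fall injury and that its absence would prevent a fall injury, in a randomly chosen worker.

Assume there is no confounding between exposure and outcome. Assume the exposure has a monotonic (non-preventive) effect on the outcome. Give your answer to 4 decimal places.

PNS ≈ 0.1320

Let p₁ = 0.35, p₀ = 0.218.
Under exogeneity and monotonicity, PNS = p₁ − p₀.
PNS = 0.35 − 0.218 = 0.132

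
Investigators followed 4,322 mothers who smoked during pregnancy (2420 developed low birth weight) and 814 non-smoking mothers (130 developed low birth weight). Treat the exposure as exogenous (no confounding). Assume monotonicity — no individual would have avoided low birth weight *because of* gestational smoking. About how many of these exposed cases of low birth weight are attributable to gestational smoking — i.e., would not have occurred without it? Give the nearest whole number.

about 1730 cases

p₁ = P(outcome | exposed) = 2420/4322 = 0.55993
p₀ = P(outcome | unexposed) = 130/814 = 0.15971
PN = (p₁ − p₀)/p₁ = (0.55993 − 0.15971) / 0.55993 ≈ 0.71477.
Attributable cases ≈ PN × (exposed cases) = 0.71477 × 2420 ≈ 1729.75.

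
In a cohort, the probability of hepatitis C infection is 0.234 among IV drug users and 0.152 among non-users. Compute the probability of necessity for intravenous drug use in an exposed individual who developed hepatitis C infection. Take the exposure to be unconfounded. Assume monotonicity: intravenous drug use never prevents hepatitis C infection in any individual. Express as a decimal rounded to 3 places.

PN ≈ 0.350

Let p₁ = 0.234, p₀ = 0.152.
Under exogeneity and monotonicity, PN = (p₁ − p₀) / p₁.
PN = (0.234 − 0.152) / 0.234 = 0.082 / 0.234 ≈ 0.3504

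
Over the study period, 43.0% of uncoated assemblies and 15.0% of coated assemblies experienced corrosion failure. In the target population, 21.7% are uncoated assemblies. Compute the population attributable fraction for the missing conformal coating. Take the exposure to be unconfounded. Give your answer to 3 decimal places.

PAF ≈ 0.288

p₁ = 0.43, p₀ = 0.15.
Overall risk P(Y=1) = π·p₁ + (1−π)·p₀ = 0.217×0.43 + 0.783×0.15 = 0.21076.
Under exogeneity, PAF = [P(Y=1) − p₀] / P(Y=1).
PAF = (0.21076 − 0.15) / 0.21076 ≈ 0.2883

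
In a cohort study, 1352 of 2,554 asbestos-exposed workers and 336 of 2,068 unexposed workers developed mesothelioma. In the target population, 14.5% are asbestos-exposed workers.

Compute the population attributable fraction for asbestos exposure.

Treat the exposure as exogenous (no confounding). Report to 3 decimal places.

PAF ≈ 0.247

p₁ = P(outcome | exposed) = 1352/2554 = 0.52937
p₀ = P(outcome | unexposed) = 336/2068 = 0.16248
Overall risk P(Y=1) = π·p₁ + (1−π)·p₀ = 0.145×0.52937 + 0.855×0.16248 = 0.21567.
Under exogeneity, PAF = [P(Y=1) − p₀] / P(Y=1).
PAF = (0.21567 − 0.16248) / 0.21567 ≈ 0.2467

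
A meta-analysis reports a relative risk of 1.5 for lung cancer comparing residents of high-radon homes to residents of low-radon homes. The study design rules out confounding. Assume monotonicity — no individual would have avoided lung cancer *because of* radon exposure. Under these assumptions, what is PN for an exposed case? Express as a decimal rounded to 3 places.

Under exogeneity and monotonicity, PN = (RR − 1) / RR = 1 − 1/RR.
PN = (1.5 − 1) / 1.5 = 0.5 / 1.5 ≈ 0.3333

PN ≈ 0.333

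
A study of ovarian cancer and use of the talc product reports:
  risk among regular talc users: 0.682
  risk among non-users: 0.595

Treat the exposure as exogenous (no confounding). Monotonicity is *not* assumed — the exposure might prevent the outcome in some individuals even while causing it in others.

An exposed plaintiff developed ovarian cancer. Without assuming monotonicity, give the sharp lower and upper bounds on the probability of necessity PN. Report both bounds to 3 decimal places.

Let p₁ = 0.682, p₀ = 0.595.
Under exogeneity alone the bounds on PN are max{0,(p₁−p₀)/p₁} ≤ PN ≤ min{1,(1−p₀)/p₁}.
  lower = (p₁ − p₀)/p₁ = 0.087 / 0.682 ≈ 0.1276
  upper = min{1, (1 − p₀)/p₁} = 0.405 / 0.682 ≈ 0.5938

0.128 ≤ PN ≤ 0.594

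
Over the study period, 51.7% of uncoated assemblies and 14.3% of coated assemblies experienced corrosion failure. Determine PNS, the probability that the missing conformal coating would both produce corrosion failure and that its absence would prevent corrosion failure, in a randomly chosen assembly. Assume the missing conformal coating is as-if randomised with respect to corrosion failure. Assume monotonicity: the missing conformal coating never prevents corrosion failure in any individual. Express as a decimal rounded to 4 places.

PNS ≈ 0.3740

p₁ = 0.517, p₀ = 0.143.
Under exogeneity and monotonicity, PNS = p₁ − p₀.
PNS = 0.517 − 0.143 = 0.374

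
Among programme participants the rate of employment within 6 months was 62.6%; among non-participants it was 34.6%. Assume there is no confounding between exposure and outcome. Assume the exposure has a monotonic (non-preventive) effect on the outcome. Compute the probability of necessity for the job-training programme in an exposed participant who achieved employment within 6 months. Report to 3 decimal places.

PN ≈ 0.447

p₁ = 0.626, p₀ = 0.346.
Under exogeneity and monotonicity, PN = (p₁ − p₀) / p₁.
PN = (0.626 − 0.346) / 0.626 = 0.28 / 0.626 ≈ 0.4473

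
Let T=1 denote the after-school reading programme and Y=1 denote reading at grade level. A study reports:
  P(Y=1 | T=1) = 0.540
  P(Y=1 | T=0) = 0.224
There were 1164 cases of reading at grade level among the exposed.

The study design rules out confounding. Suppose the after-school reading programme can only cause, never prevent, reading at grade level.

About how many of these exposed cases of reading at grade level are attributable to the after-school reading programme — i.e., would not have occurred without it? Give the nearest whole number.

about 681 cases

Let p₁ = 0.54, p₀ = 0.224.
PN = (p₁ − p₀)/p₁ = (0.54 − 0.224) / 0.54 ≈ 0.58519.
Attributable cases ≈ PN × (exposed cases) = 0.58519 × 1164 ≈ 681.16.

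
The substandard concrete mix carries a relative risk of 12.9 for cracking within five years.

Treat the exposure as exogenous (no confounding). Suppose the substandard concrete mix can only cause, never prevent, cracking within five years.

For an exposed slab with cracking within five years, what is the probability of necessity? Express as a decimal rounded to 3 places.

PN ≈ 0.922

Under exogeneity and monotonicity, PN = (RR − 1) / RR = 1 − 1/RR.
PN = (12.9 − 1) / 12.9 = 11.9 / 12.9 ≈ 0.9225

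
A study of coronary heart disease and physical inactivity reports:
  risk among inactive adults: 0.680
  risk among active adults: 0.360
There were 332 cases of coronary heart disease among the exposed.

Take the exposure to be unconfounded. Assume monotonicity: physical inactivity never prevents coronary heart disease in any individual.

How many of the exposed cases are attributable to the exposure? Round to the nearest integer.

about 156 cases

Let p₁ = 0.68, p₀ = 0.36.
PN = (p₁ − p₀)/p₁ = (0.68 − 0.36) / 0.68 ≈ 0.47059.
Attributable cases ≈ PN × (exposed cases) = 0.47059 × 332 ≈ 156.24.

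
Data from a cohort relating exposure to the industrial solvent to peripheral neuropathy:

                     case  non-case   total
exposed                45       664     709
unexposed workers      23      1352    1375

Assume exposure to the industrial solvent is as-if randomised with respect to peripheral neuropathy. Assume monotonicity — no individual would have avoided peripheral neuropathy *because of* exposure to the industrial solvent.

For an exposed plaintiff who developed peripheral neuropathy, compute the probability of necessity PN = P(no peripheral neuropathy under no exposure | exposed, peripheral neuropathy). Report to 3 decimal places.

PN ≈ 0.736

p₁ = P(outcome | exposed) = 45/709 = 0.06347
p₀ = P(outcome | unexposed) = 23/1375 = 0.016727
Under exogeneity and monotonicity, PN = (p₁ − p₀)/p₁.
PN = (0.06347 − 0.016727) / 0.06347 ≈ 0.7365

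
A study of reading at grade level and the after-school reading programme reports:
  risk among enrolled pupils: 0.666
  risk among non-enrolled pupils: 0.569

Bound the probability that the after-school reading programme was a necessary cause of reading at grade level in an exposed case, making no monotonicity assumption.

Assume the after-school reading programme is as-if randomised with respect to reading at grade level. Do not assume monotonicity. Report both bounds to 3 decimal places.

Let p₁ = 0.666, p₀ = 0.569.
Under exogeneity alone the bounds on PN are max{0,(p₁−p₀)/p₁} ≤ PN ≤ min{1,(1−p₀)/p₁}.
  lower = (p₁ − p₀)/p₁ = 0.097 / 0.666 ≈ 0.1456
  upper = min{1, (1 − p₀)/p₁} = 0.431 / 0.666 ≈ 0.6471

0.146 ≤ PN ≤ 0.647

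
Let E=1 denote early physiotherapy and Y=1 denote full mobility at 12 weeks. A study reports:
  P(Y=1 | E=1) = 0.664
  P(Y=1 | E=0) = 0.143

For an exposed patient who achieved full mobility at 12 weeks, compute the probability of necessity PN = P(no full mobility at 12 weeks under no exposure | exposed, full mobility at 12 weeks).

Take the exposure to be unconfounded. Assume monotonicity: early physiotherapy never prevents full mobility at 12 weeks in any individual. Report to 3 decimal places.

PN ≈ 0.785

Let p₁ = 0.664, p₀ = 0.143.
Under exogeneity and monotonicity, PN = (p₁ − p₀) / p₁.
PN = (0.664 − 0.143) / 0.664 = 0.521 / 0.664 ≈ 0.7846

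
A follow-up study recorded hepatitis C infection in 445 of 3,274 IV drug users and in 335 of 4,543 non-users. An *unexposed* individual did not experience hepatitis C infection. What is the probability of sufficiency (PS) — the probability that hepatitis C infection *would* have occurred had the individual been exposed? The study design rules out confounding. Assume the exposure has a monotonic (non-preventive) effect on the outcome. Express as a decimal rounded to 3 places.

p₁ = P(outcome | exposed) = 445/3274 = 0.13592
p₀ = P(outcome | unexposed) = 335/4543 = 0.07374
Under exogeneity and monotonicity, PS = (p₁ − p₀) / (1 − p₀).
PS = (0.13592 − 0.07374) / (1 − 0.07374) = 0.06218 / 0.92626 ≈ 0.0671

PS ≈ 0.067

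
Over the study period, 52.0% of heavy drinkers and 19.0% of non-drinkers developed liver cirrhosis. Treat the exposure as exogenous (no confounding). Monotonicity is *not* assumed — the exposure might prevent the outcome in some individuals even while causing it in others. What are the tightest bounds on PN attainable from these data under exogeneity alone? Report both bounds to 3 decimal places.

p₁ = 0.52, p₀ = 0.19.
Under exogeneity alone the bounds on PN are max{0,(p₁−p₀)/p₁} ≤ PN ≤ min{1,(1−p₀)/p₁}.
  lower = (p₁ − p₀)/p₁ = 0.33 / 0.52 ≈ 0.6346
  upper = min{1, (1 − p₀)/p₁} = 0.81 / 0.52 ≈ 1.5577 → capped at 1

0.635 ≤ PN ≤ 1.000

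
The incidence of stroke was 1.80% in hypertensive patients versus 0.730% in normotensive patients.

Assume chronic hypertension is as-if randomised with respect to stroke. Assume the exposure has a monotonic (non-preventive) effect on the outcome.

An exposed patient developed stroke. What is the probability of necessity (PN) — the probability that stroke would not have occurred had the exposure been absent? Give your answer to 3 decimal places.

p₁ = 0.018, p₀ = 0.0073.
Under exogeneity and monotonicity, PN = (p₁ − p₀) / p₁.
PN = (0.018 − 0.0073) / 0.018 = 0.0107 / 0.018 ≈ 0.5944

PN ≈ 0.594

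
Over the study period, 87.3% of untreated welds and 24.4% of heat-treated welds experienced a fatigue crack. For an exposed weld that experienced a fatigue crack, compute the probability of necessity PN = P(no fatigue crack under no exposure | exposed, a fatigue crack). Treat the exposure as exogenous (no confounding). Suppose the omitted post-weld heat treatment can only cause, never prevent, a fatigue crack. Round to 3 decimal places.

p₁ = 0.873, p₀ = 0.244.
Under exogeneity and monotonicity, PN = (p₁ − p₀) / p₁.
PN = (0.873 − 0.244) / 0.873 = 0.629 / 0.873 ≈ 0.7205

PN ≈ 0.721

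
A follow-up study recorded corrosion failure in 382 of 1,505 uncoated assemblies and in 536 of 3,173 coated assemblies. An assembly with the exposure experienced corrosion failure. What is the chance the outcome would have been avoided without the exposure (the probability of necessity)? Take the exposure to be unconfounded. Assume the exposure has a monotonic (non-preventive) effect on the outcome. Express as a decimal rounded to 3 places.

PN ≈ 0.334

p₁ = P(outcome | exposed) = 382/1505 = 0.25382
p₀ = P(outcome | unexposed) = 536/3173 = 0.16893
Under exogeneity and monotonicity, PN = (p₁ − p₀) / p₁.
PN = (0.25382 − 0.16893) / 0.25382 = 0.084895 / 0.25382 ≈ 0.3345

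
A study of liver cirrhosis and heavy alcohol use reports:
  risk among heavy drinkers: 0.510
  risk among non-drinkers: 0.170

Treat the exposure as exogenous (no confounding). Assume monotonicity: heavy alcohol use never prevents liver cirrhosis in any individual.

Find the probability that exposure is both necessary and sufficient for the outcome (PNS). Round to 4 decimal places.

PNS ≈ 0.3400

Let p₁ = 0.51, p₀ = 0.17.
Under exogeneity and monotonicity, PNS = p₁ − p₀.
PNS = 0.51 − 0.17 = 0.34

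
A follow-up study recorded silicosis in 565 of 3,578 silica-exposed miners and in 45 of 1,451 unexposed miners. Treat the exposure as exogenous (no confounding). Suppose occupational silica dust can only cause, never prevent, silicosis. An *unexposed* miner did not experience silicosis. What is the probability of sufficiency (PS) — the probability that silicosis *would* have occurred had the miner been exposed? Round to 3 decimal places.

PS ≈ 0.131

p₁ = P(outcome | exposed) = 565/3578 = 0.15791
p₀ = P(outcome | unexposed) = 45/1451 = 0.031013
Under exogeneity and monotonicity, PS = (p₁ − p₀) / (1 − p₀).
PS = (0.15791 − 0.031013) / (1 − 0.031013) = 0.1269 / 0.96899 ≈ 0.1310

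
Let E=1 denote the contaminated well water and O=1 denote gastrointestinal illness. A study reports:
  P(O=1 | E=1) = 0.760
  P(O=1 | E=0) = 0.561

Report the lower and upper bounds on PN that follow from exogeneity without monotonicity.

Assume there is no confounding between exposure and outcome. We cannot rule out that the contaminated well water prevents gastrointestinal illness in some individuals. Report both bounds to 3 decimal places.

0.262 ≤ PN ≤ 0.578

Let p₁ = 0.76, p₀ = 0.561.
Under exogeneity alone the bounds on PN are max{0,(p₁−p₀)/p₁} ≤ PN ≤ min{1,(1−p₀)/p₁}.
  lower = (p₁ − p₀)/p₁ = 0.199 / 0.76 ≈ 0.2618
  upper = min{1, (1 − p₀)/p₁} = 0.439 / 0.76 ≈ 0.5776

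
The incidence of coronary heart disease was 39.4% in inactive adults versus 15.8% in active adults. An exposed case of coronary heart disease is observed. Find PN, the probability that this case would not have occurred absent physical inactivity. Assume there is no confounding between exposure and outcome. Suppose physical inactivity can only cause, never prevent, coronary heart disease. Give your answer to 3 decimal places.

PN ≈ 0.599

p₁ = 0.394, p₀ = 0.158.
Under exogeneity and monotonicity, PN = (p₁ − p₀) / p₁.
PN = (0.394 − 0.158) / 0.394 = 0.236 / 0.394 ≈ 0.5990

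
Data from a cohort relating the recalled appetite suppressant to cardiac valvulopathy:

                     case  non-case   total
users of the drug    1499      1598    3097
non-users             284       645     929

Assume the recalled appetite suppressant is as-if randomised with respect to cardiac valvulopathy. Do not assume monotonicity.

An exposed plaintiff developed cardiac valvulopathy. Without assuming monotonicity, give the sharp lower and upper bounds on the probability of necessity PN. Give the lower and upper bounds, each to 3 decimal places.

p₁ = P(outcome | exposed) = 1499/3097 = 0.48402
p₀ = P(outcome | unexposed) = 284/929 = 0.30571
Under exogeneity alone the bounds on PN are max{0,(p₁−p₀)/p₁} ≤ PN ≤ min{1,(1−p₀)/p₁}.
  lower = (p₁ − p₀)/p₁ = 0.17831 / 0.48402 ≈ 0.3684
  upper = min{1, (1 − p₀)/p₁} = 0.69429 / 0.48402 ≈ 1.4344 → capped at 1

0.368 ≤ PN ≤ 1.000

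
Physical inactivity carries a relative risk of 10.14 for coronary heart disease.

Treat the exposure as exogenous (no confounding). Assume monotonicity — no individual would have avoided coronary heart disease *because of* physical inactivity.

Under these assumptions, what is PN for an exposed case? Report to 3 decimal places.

PN ≈ 0.901

Under exogeneity and monotonicity, PN = (RR − 1) / RR = 1 − 1/RR.
PN = (10.14 − 1) / 10.14 = 9.14 / 10.14 ≈ 0.9014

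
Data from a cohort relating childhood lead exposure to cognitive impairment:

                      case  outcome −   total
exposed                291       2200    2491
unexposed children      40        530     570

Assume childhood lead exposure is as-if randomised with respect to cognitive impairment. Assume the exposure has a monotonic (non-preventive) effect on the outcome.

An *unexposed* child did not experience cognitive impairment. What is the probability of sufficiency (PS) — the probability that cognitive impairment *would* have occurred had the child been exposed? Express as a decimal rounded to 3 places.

p₁ = P(outcome | exposed) = 291/2491 = 0.11682
p₀ = P(outcome | unexposed) = 40/570 = 0.070175
Under exogeneity and monotonicity, PS = (p₁ − p₀)/(1 − p₀).
PS = (0.11682 − 0.070175) / 0.92982 ≈ 0.0502

PS ≈ 0.050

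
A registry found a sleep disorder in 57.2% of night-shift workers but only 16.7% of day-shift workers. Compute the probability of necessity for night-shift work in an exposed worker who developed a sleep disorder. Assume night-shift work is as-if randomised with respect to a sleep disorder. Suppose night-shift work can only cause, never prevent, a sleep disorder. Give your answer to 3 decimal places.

p₁ = 0.572, p₀ = 0.167.
Under exogeneity and monotonicity, PN = (p₁ − p₀) / p₁.
PN = (0.572 − 0.167) / 0.572 = 0.405 / 0.572 ≈ 0.7080

PN ≈ 0.708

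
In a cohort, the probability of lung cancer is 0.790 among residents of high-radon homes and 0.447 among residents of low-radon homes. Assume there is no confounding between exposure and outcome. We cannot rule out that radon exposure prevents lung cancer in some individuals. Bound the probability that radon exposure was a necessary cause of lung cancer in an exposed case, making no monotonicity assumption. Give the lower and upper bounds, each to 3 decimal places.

Let p₁ = 0.79, p₀ = 0.447.
Under exogeneity alone the bounds on PN are max{0,(p₁−p₀)/p₁} ≤ PN ≤ min{1,(1−p₀)/p₁}.
  lower = (p₁ − p₀)/p₁ = 0.343 / 0.79 ≈ 0.4342
  upper = min{1, (1 − p₀)/p₁} = 0.553 / 0.79 ≈ 0.7000

0.434 ≤ PN ≤ 0.700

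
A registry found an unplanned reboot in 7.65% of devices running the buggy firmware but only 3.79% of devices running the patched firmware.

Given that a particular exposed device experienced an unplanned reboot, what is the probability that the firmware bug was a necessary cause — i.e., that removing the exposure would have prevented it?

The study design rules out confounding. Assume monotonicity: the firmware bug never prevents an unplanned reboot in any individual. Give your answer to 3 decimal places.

p₁ = 0.0765, p₀ = 0.0379.
Under exogeneity and monotonicity, PN = (p₁ − p₀) / p₁.
PN = (0.0765 − 0.0379) / 0.0765 = 0.0386 / 0.0765 ≈ 0.5046

PN ≈ 0.505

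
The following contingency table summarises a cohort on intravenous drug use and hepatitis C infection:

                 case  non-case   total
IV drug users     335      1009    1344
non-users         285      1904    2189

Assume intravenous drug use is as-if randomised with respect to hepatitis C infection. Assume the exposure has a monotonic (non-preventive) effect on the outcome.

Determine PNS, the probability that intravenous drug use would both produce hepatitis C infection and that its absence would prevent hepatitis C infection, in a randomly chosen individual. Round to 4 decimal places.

p₁ = P(outcome | exposed) = 335/1344 = 0.24926
p₀ = P(outcome | unexposed) = 285/2189 = 0.1302
Under exogeneity and monotonicity, PNS = p₁ − p₀.
PNS = 0.24926 − 0.1302 = 0.11906

PNS ≈ 0.1191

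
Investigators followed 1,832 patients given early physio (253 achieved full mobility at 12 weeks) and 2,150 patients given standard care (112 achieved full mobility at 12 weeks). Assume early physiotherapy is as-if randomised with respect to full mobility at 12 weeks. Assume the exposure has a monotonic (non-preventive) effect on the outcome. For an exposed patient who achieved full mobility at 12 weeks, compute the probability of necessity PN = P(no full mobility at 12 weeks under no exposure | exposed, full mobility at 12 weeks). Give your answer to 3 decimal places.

PN ≈ 0.623

p₁ = P(outcome | exposed) = 253/1832 = 0.1381
p₀ = P(outcome | unexposed) = 112/2150 = 0.052093
Under exogeneity and monotonicity, PN = (p₁ − p₀) / p₁.
PN = (0.1381 − 0.052093) / 0.1381 = 0.086007 / 0.1381 ≈ 0.6228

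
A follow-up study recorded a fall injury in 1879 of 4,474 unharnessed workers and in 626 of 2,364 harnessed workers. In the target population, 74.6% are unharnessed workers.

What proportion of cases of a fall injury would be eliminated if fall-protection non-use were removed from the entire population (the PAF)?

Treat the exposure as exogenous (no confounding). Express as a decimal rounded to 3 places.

p₁ = P(outcome | exposed) = 1879/4474 = 0.41998
p₀ = P(outcome | unexposed) = 626/2364 = 0.26481
Overall risk P(Y=1) = π·p₁ + (1−π)·p₀ = 0.746×0.41998 + 0.254×0.26481 = 0.38057.
Under exogeneity, PAF = [P(Y=1) − p₀] / P(Y=1).
PAF = (0.38057 − 0.26481) / 0.38057 ≈ 0.3042

PAF ≈ 0.304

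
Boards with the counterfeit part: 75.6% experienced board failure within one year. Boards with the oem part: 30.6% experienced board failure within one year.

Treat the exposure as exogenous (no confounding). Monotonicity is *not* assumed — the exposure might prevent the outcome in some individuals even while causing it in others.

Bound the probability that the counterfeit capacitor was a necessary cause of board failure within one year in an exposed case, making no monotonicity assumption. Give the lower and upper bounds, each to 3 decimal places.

0.595 ≤ PN ≤ 0.918

p₁ = 0.756, p₀ = 0.306.
Under exogeneity alone the bounds on PN are max{0,(p₁−p₀)/p₁} ≤ PN ≤ min{1,(1−p₀)/p₁}.
  lower = (p₁ − p₀)/p₁ = 0.45 / 0.756 ≈ 0.5952
  upper = min{1, (1 − p₀)/p₁} = 0.694 / 0.756 ≈ 0.9180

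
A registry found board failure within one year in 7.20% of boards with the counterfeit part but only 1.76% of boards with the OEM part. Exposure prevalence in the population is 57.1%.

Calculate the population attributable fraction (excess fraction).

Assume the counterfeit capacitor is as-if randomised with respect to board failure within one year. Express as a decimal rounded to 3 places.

PAF ≈ 0.638

p₁ = 0.072, p₀ = 0.0176.
Overall risk P(Y=1) = π·p₁ + (1−π)·p₀ = 0.571×0.072 + 0.429×0.0176 = 0.048662.
Under exogeneity, PAF = [P(Y=1) − p₀] / P(Y=1).
PAF = (0.048662 − 0.0176) / 0.048662 ≈ 0.6383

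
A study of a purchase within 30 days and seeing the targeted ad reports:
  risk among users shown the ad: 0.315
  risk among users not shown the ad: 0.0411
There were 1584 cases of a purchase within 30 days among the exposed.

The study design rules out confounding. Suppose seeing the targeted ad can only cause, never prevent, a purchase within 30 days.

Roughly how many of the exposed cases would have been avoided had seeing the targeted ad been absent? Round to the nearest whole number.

about 1377 cases

Let p₁ = 0.315, p₀ = 0.0411.
PN = (p₁ − p₀)/p₁ = (0.315 − 0.0411) / 0.315 ≈ 0.86952.
Attributable cases ≈ PN × (exposed cases) = 0.86952 × 1584 ≈ 1377.33.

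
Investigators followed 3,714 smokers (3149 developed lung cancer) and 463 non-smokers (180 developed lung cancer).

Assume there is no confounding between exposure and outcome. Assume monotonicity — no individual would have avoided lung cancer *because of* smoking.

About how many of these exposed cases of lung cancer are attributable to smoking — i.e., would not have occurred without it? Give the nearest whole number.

about 1705 cases

p₁ = P(outcome | exposed) = 3149/3714 = 0.84787
p₀ = P(outcome | unexposed) = 180/463 = 0.38877
PN = (p₁ − p₀)/p₁ = (0.84787 − 0.38877) / 0.84787 ≈ 0.54148.
Attributable cases ≈ PN × (exposed cases) = 0.54148 × 3149 ≈ 1705.11.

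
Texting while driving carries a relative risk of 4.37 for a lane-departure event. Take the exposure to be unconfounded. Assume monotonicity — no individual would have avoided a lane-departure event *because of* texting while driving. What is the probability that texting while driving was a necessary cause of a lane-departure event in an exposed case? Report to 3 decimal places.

PN ≈ 0.771

Under exogeneity and monotonicity, PN = (RR − 1) / RR = 1 − 1/RR.
PN = (4.37 − 1) / 4.37 = 3.37 / 4.37 ≈ 0.7712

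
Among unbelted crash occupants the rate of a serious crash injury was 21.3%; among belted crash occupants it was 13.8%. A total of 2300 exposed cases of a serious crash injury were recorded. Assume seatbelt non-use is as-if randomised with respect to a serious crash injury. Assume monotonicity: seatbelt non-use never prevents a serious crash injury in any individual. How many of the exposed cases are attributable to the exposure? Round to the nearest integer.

about 810 cases

p₁ = 0.213, p₀ = 0.138.
PN = (p₁ − p₀)/p₁ = (0.213 − 0.138) / 0.213 ≈ 0.35211.
Attributable cases ≈ PN × (exposed cases) = 0.35211 × 2300 ≈ 809.86.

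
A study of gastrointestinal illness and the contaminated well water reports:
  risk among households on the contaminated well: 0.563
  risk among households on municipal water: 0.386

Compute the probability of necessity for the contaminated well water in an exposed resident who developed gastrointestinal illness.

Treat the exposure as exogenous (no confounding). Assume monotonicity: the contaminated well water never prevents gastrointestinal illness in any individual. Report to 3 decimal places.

Let p₁ = 0.563, p₀ = 0.386.
Under exogeneity and monotonicity, PN = (p₁ − p₀) / p₁.
PN = (0.563 − 0.386) / 0.563 = 0.177 / 0.563 ≈ 0.3144

PN ≈ 0.314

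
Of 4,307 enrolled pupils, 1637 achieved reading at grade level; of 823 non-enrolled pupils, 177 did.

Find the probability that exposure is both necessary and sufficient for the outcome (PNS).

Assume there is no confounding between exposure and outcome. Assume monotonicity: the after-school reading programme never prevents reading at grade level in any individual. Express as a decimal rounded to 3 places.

p₁ = P(outcome | exposed) = 1637/4307 = 0.38008
p₀ = P(outcome | unexposed) = 177/823 = 0.21507
Under exogeneity and monotonicity, PNS = p₁ − p₀.
PNS = 0.38008 − 0.21507 = 0.16501

PNS ≈ 0.165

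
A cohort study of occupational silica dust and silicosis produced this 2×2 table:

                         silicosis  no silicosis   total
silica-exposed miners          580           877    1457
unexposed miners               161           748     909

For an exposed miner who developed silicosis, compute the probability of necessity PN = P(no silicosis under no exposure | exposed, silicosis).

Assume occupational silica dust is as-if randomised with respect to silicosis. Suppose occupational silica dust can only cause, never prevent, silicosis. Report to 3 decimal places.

PN ≈ 0.555

p₁ = P(outcome | exposed) = 580/1457 = 0.39808
p₀ = P(outcome | unexposed) = 161/909 = 0.17712
Under exogeneity and monotonicity, PN = (p₁ − p₀)/p₁.
PN = (0.39808 − 0.17712) / 0.39808 ≈ 0.5551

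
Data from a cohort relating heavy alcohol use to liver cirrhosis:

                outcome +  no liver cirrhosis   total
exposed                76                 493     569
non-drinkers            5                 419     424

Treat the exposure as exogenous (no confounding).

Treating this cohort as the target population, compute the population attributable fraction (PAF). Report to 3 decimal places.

p₁ = P(outcome | exposed) = 76/569 = 0.13357
p₀ = P(outcome | unexposed) = 5/424 = 0.011792
Exposure prevalence π = 569/993 = 0.57301; overall risk P(Y=1) = 0.081571.
Under exogeneity, PAF = [P(Y=1) − p₀]/P(Y=1).
PAF = (0.081571 − 0.011792) / 0.081571 ≈ 0.8554

PAF ≈ 0.855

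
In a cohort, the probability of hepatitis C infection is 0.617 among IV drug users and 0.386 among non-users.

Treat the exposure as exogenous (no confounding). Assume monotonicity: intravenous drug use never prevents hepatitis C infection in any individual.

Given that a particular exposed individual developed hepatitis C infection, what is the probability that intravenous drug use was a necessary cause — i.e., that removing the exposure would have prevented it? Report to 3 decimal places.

Let p₁ = 0.617, p₀ = 0.386.
Under exogeneity and monotonicity, PN = (p₁ − p₀) / p₁.
PN = (0.617 − 0.386) / 0.617 = 0.231 / 0.617 ≈ 0.3744

PN ≈ 0.374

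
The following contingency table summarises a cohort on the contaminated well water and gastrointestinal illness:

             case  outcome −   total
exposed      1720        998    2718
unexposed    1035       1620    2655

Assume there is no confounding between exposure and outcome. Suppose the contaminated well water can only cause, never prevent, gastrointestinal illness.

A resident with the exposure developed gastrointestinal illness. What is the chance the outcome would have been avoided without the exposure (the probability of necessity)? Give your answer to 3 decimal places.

PN ≈ 0.384

p₁ = P(outcome | exposed) = 1720/2718 = 0.63282
p₀ = P(outcome | unexposed) = 1035/2655 = 0.38983
Under exogeneity and monotonicity, PN = (p₁ − p₀)/p₁.
PN = (0.63282 − 0.38983) / 0.63282 ≈ 0.3840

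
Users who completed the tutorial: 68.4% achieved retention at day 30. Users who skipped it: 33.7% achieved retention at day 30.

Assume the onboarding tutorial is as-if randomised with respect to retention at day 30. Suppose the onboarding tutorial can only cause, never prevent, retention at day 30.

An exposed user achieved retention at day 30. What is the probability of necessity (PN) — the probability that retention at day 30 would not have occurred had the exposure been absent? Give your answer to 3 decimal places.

PN ≈ 0.507

p₁ = 0.684, p₀ = 0.337.
Under exogeneity and monotonicity, PN = (p₁ − p₀) / p₁.
PN = (0.684 − 0.337) / 0.684 = 0.347 / 0.684 ≈ 0.5073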